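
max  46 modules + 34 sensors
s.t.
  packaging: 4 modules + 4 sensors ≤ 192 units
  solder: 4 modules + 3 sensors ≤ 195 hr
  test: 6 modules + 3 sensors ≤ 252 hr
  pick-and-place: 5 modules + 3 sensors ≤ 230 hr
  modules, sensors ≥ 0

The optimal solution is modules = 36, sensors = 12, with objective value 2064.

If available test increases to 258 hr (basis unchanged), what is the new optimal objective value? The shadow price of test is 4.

2088

Δb = 6, so new z* = 2064 + (4)·(6) = 2064 + 24 = 2088.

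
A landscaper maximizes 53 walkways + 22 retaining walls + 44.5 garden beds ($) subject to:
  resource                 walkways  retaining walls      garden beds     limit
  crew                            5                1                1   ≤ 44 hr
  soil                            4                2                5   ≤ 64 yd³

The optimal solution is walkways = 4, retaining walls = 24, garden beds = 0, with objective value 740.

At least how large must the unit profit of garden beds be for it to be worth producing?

50.5

Both crew and soil are binding at x*.
From A_Bᵀ y = c: 5·y_crew + 4·y_soil = 53; 1·y_crew + 2·y_soil = 22.
→ y_crew = 3 and y_soil = 9.5.
garden beds enters the basis when its profit ≥ yᵀa₃ = 3·1 + 9.5·5 = 50.5.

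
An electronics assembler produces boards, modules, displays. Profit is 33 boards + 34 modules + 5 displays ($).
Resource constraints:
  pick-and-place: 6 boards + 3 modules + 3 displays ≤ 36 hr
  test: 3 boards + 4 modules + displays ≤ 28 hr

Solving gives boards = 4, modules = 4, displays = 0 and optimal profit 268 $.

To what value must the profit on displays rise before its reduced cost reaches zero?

Check each constraint at x*: pick-and-place 36/36 (tight); test 28/28 (tight).
From A_Bᵀ y = c: 6·y_pick-and-place + 3·y_test = 33; 3·y_pick-and-place + 4·y_test = 34.
→ y_pick-and-place = 2 and y_test = 7.
displays enters the basis when its profit ≥ yᵀa₃ = 2·3 + 7·1 = 13.

13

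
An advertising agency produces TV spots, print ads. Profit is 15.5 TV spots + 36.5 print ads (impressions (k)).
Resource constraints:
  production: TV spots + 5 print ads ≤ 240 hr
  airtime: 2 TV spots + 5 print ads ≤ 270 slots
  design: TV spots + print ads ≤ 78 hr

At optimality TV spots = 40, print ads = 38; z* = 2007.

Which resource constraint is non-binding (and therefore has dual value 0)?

production: 230/240 (slack 10)
airtime: 270/270 (binding)
design: 78/78 (binding)
By complementary slackness, a constraint with positive slack has shadow price 0 → production.

production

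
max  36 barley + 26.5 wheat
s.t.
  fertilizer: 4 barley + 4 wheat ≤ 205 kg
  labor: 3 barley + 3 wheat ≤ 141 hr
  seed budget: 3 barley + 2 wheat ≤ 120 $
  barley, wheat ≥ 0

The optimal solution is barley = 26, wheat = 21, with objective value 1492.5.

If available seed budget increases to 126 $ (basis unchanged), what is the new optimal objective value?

Binding: labor and seed budget. Non-binding: fertilizer (17 unused).
By complementary slackness, y = 0 for the non-binding constraint.
The binding rows give the dual system: 3·y_labor + 3·y_seed budget = 36 and 3·y_labor + 2·y_seed budget = 26.5.
Solving: y_labor = 2.5, y_seed budget = 9.5.
Δz = y_seed budget·Δb = 9.5 × (6) = 57, so new z* = 1492.5 + 57 = 1549.5.

1549.5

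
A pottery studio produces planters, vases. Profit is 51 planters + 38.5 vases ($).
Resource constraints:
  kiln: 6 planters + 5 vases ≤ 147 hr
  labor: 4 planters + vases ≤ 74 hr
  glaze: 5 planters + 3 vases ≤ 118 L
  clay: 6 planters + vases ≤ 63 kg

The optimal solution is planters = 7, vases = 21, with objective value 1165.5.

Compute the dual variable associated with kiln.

Binding: kiln and clay. Non-binding: labor (25 unused), glaze (20 unused).
By complementary slackness, y = 0 for the non-binding constraints.
From A_Bᵀ y = c: 6·y_kiln + 6·y_clay = 51; 5·y_kiln + 1·y_clay = 38.5.
This yields shadow prices y_kiln = 7.5, y_clay = 1.
Shadow price of kiln = 7.5.

7.5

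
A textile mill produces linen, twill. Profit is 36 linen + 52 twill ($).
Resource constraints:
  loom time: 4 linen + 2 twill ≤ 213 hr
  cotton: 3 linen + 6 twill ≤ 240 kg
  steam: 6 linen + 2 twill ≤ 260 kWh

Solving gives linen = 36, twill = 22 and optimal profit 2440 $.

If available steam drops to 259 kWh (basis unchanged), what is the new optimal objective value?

2438

Check each constraint at x*: loom time 188/213 (slack 25); cotton 240/240 (tight); steam 260/260 (tight).
Since loom time is not tight, its dual is 0.
The binding rows give the dual system: 3·y_cotton + 6·y_steam = 36 and 6·y_cotton + 2·y_steam = 52.
→ y_cotton = 8 and y_steam = 2.
Δz = y_steam·Δb = 2 × (-1) = -2, so new z* = 2440 − 2 = 2438.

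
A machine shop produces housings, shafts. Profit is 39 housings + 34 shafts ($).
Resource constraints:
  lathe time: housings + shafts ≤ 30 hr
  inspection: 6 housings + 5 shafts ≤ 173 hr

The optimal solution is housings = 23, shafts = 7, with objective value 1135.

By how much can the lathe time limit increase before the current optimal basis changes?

4.6

Binding constraints: lathe time, inspection. The basis is B = [[1,1],[6,5]] with det -1.
Per unit increase in lathe time, x* moves by d = (-5, 6).
The basis stays optimal until housings reaches 0; allowable increase = 4.6 hr.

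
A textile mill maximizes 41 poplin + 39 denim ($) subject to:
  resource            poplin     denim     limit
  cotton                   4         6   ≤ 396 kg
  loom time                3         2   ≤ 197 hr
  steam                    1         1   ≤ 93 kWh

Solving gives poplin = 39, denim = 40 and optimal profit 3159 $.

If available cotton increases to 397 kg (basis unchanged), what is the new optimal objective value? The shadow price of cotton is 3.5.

Δb = 1, so new z* = 3159 + (3.5)·(1) = 3159 + 3.5 = 3162.5.

3162.5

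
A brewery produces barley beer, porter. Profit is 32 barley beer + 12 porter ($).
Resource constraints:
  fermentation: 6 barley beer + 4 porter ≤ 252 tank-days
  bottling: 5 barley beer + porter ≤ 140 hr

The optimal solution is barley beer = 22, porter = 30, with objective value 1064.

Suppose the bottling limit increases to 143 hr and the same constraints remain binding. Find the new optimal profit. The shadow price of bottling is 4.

Δb = 3, so new z* = 1064 + (4)·(3) = 1064 + 12 = 1076.

1076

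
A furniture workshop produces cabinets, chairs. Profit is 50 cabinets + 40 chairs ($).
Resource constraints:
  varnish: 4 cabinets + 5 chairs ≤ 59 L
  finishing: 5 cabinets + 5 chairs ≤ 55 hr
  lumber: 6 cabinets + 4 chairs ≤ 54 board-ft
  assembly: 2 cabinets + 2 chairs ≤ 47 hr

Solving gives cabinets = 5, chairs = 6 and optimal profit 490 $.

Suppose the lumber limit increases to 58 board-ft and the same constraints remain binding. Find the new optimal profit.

Check each constraint at x*: varnish 50/59 (slack 9); finishing 55/55 (tight); lumber 54/54 (tight); assembly 22/47 (slack 25).
By complementary slackness, y = 0 for the non-binding constraints.
Dual feasibility on the basic columns requires 5·y_finishing + 6·y_lumber = 50, 5·y_finishing + 4·y_lumber = 40.
This yields shadow prices y_finishing = 4, y_lumber = 5.
Δz = y_lumber·Δb = 5 × (4) = 20, so new z* = 490 + 20 = 510.

510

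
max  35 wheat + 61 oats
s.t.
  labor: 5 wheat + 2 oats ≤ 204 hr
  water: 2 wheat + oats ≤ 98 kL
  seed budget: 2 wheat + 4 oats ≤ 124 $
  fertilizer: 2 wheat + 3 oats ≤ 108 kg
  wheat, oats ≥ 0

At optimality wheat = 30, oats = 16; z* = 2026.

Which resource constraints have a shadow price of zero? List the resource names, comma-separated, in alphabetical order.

labor: 182/204 (slack 22)
water: 76/98 (slack 22)
seed budget: 124/124 (binding)
fertilizer: 108/108 (binding)
By complementary slackness, a constraint with positive slack has shadow price 0 → labor, water.

labor, water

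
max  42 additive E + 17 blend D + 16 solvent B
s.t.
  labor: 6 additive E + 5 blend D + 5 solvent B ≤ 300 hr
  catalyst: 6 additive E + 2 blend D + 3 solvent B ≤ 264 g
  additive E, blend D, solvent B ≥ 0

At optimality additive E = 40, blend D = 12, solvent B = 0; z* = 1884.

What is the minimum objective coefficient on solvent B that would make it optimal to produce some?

Check each constraint at x*: labor 300/300 (tight); catalyst 264/264 (tight).
The binding rows give the dual system: 6·y_labor + 6·y_catalyst = 42 and 5·y_labor + 2·y_catalyst = 17.
→ y_labor = 1 and y_catalyst = 6.
solvent B enters the basis when its profit ≥ yᵀa₃ = 1·5 + 6·3 = 23.

23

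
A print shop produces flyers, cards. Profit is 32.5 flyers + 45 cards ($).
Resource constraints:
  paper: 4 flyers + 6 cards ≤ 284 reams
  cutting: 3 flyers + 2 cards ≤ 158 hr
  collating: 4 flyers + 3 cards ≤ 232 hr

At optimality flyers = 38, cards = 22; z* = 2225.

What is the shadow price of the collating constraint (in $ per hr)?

At the optimum: paper uses 284 of 284 (binding); cutting uses 158 of 158 (binding); collating uses 218 of 232 (slack = 14).
Since collating is not tight, its dual is 0.
Dual feasibility on the basic columns requires 4·y_paper + 3·y_cutting = 32.5, 6·y_paper + 2·y_cutting = 45.
→ y_paper = 7 and y_cutting = 1.5.
Shadow price of collating = 0.

0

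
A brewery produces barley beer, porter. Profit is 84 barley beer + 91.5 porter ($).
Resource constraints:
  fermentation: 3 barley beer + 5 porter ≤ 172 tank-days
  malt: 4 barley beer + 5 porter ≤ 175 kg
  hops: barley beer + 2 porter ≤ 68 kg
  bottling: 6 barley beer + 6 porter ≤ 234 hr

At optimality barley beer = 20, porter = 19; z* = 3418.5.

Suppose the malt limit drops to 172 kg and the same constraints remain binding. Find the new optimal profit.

Binding: malt and bottling. Non-binding: fermentation (17 unused), hops (10 unused).
Slack constraints have shadow price 0 (complementary slackness).
From A_Bᵀ y = c: 4·y_malt + 6·y_bottling = 84; 5·y_malt + 6·y_bottling = 91.5.
Solving: y_malt = 7.5, y_bottling = 9.
Δz = y_malt·Δb = 7.5 × (-3) = -22.5, so new z* = 3418.5 − 22.5 = 3396.

3396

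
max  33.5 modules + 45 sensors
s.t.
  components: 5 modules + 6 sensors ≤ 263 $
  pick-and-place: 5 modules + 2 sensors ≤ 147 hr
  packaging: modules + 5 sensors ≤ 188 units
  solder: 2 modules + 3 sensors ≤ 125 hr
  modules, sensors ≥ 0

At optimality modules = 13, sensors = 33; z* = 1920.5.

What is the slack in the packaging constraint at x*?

10

packaging used = 1·13 + 5·33 = 178; slack = 188 − 178 = 10.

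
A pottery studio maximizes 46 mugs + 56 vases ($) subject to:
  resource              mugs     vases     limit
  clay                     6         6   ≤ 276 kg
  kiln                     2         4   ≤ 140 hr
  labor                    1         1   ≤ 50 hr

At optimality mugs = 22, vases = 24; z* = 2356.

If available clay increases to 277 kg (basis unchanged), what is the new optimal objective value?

2362

Check each constraint at x*: clay 276/276 (tight); kiln 140/140 (tight); labor 46/50 (slack 4).
By complementary slackness, y = 0 for the non-binding constraint.
Dual feasibility on the basic columns requires 6·y_clay + 2·y_kiln = 46, 6·y_clay + 4·y_kiln = 56.
→ y_clay = 6 and y_kiln = 5.
Δz = y_clay·Δb = 6 × (1) = 6, so new z* = 2356 + 6 = 2362.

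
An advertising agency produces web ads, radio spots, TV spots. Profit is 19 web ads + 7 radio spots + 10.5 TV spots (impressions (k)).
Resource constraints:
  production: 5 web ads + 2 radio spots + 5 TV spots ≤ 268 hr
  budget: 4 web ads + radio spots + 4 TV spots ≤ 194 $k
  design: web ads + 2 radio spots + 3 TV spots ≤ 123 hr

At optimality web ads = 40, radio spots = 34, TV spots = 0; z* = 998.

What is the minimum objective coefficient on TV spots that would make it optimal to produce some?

At the optimum: production uses 268 of 268 (binding); budget uses 194 of 194 (binding); design uses 108 of 123 (slack = 15).
Since design is not tight, its dual is 0.
The binding rows give the dual system: 5·y_production + 4·y_budget = 19 and 2·y_production + 1·y_budget = 7.
→ y_production = 3 and y_budget = 1.
TV spots enters the basis when its profit ≥ yᵀa₃ = 3·5 + 1·4 = 19.

19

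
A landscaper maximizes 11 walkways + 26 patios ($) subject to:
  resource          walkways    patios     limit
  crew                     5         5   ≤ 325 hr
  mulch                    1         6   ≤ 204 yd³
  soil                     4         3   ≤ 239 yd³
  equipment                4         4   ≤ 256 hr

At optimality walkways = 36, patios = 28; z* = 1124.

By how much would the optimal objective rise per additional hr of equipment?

Check each constraint at x*: crew 320/325 (slack 5); mulch 204/204 (tight); soil 228/239 (slack 11); equipment 256/256 (tight).
Since crew, soil are not tight, their duals are 0.
Dual feasibility on the basic columns requires 1·y_mulch + 4·y_equipment = 11, 6·y_mulch + 4·y_equipment = 26.
→ y_mulch = 3 and y_equipment = 2.
Shadow price of equipment = 2.

2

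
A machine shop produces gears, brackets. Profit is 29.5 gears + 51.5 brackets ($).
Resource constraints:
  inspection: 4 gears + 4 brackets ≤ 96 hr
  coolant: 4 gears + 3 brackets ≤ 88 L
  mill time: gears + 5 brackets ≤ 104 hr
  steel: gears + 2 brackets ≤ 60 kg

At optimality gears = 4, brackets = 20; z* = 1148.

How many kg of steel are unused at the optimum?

steel used = 1·4 + 2·20 = 44; slack = 60 − 44 = 16.

16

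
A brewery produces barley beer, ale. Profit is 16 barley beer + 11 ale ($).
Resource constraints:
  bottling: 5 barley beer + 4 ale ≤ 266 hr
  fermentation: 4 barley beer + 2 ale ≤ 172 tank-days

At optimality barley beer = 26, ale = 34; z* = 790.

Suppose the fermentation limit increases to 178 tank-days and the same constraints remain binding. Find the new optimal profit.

799

At the optimum: bottling uses 266 of 266 (binding); fermentation uses 172 of 172 (binding).
The binding rows give the dual system: 5·y_bottling + 4·y_fermentation = 16 and 4·y_bottling + 2·y_fermentation = 11.
→ y_bottling = 2 and y_fermentation = 1.5.
Δz = y_fermentation·Δb = 1.5 × (6) = 9, so new z* = 790 + 9 = 799.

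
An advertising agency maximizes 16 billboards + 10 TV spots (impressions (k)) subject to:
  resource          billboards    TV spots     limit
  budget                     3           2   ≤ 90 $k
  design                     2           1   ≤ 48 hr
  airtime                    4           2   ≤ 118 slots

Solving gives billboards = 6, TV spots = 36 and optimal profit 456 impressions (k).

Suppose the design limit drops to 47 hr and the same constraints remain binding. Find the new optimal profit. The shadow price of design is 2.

454

Δb = -1, so new z* = 456 + (2)·(-1) = 456 − 2 = 454.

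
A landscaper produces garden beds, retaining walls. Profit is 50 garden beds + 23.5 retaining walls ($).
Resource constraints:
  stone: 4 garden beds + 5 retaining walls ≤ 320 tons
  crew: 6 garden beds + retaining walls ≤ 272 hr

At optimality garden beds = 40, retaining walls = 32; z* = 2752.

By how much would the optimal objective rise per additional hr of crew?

6

Both stone and crew are binding at x*.
Dual feasibility on the basic columns requires 4·y_stone + 6·y_crew = 50, 5·y_stone + 1·y_crew = 23.5.
Solving: y_stone = 3.5, y_crew = 6.
Shadow price of crew = 6.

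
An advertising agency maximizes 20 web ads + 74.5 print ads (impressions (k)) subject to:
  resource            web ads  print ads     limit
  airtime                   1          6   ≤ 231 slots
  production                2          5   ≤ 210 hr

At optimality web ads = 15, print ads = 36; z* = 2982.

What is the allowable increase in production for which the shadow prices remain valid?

252

Binding constraints: airtime, production. The basis is B = [[1,6],[2,5]] with det -7.
Per unit increase in production, x* moves by d = (0.8571, -0.1429).
The basis stays optimal until print ads reaches 0; allowable increase = 252 hr.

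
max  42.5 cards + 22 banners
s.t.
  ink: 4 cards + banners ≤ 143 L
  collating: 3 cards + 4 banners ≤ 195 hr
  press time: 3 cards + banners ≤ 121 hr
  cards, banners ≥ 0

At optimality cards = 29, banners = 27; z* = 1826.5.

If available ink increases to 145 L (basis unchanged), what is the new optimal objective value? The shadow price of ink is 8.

1842.5

Δb = 2, so new z* = 1826.5 + (8)·(2) = 1826.5 + 16 = 1842.5.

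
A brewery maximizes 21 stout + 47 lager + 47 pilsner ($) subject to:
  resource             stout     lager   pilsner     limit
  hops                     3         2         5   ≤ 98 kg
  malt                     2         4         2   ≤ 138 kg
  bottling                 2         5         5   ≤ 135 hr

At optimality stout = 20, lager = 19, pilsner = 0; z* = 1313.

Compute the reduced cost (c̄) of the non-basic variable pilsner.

At the optimum: hops uses 98 of 98 (binding); malt uses 116 of 138 (slack = 22); bottling uses 135 of 135 (binding).
Since malt is not tight, its dual is 0.
From A_Bᵀ y = c: 3·y_hops + 2·y_bottling = 21; 2·y_hops + 5·y_bottling = 47.
This yields shadow prices y_hops = 1, y_bottling = 9.
Reduced cost of pilsner: c₃ − yᵀa₃ = 47 − (1·5 + 9·5) = 47 − 50 = -3.

-3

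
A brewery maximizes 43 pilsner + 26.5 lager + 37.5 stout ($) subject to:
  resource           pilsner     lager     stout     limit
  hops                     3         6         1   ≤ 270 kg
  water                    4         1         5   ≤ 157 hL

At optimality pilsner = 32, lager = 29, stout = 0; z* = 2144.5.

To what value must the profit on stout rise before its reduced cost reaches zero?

Check each constraint at x*: hops 270/270 (tight); water 157/157 (tight).
The binding rows give the dual system: 3·y_hops + 4·y_water = 43 and 6·y_hops + 1·y_water = 26.5.
This yields shadow prices y_hops = 3, y_water = 8.5.
stout enters the basis when its profit ≥ yᵀa₃ = 3·1 + 8.5·5 = 45.5.

45.5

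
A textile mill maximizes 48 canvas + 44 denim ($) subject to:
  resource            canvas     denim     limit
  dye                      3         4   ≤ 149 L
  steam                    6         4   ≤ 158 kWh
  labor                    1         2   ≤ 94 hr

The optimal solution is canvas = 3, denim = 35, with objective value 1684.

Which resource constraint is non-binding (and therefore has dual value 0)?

labor

dye: 149/149 (binding)
steam: 158/158 (binding)
labor: 73/94 (slack 21)
By complementary slackness, a constraint with positive slack has shadow price 0 → labor.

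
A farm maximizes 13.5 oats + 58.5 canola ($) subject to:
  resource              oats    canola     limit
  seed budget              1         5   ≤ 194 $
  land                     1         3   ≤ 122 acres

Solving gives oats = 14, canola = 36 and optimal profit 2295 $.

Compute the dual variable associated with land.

4.5

Both seed budget and land are binding at x*.
From A_Bᵀ y = c: 1·y_seed budget + 1·y_land = 13.5; 5·y_seed budget + 3·y_land = 58.5.
→ y_seed budget = 9 and y_land = 4.5.
Shadow price of land = 4.5.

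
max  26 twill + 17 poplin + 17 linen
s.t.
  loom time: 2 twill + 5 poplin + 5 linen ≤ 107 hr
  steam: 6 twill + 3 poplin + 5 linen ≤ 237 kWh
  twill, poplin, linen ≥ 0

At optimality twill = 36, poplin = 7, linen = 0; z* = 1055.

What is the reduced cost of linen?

Check each constraint at x*: loom time 107/107 (tight); steam 237/237 (tight).
Dual feasibility on the basic columns requires 2·y_loom time + 6·y_steam = 26, 5·y_loom time + 3·y_steam = 17.
→ y_loom time = 1 and y_steam = 4.
Reduced cost of linen: c₃ − yᵀa₃ = 17 − (1·5 + 4·5) = 17 − 25 = -8.

-8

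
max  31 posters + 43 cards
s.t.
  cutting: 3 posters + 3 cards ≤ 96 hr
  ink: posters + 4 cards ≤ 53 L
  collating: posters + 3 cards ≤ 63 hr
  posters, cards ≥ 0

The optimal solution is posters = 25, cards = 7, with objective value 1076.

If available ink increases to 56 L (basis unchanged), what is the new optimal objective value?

At the optimum: cutting uses 96 of 96 (binding); ink uses 53 of 53 (binding); collating uses 46 of 63 (slack = 17).
Slack constraints have shadow price 0 (complementary slackness).
The binding rows give the dual system: 3·y_cutting + 1·y_ink = 31 and 3·y_cutting + 4·y_ink = 43.
This yields shadow prices y_cutting = 9, y_ink = 4.
Δz = y_ink·Δb = 4 × (3) = 12, so new z* = 1076 + 12 = 1088.

1088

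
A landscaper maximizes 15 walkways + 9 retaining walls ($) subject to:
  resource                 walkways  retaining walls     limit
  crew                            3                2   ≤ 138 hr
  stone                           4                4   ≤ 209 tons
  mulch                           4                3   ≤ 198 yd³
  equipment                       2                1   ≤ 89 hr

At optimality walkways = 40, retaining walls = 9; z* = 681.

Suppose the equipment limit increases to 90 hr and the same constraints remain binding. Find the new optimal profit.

684

Check each constraint at x*: crew 138/138 (tight); stone 196/209 (slack 13); mulch 187/198 (slack 11); equipment 89/89 (tight).
By complementary slackness, y = 0 for the non-binding constraints.
The binding rows give the dual system: 3·y_crew + 2·y_equipment = 15 and 2·y_crew + 1·y_equipment = 9.
This yields shadow prices y_crew = 3, y_equipment = 3.
Δz = y_equipment·Δb = 3 × (1) = 3, so new z* = 681 + 3 = 684.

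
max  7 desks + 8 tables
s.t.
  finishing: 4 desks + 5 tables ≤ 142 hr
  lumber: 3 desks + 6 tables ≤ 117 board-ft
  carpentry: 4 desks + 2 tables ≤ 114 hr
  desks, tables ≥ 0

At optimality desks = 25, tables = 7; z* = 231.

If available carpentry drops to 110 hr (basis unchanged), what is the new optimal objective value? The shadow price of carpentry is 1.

Δb = -4, so new z* = 231 + (1)·(-4) = 231 − 4 = 227.

227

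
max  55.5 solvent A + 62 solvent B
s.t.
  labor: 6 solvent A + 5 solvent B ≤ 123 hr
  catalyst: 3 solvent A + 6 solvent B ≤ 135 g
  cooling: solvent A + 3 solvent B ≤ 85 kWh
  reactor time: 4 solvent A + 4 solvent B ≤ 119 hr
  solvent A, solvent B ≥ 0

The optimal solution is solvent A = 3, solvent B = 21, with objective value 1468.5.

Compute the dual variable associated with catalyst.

4.5

Check each constraint at x*: labor 123/123 (tight); catalyst 135/135 (tight); cooling 66/85 (slack 19); reactor time 96/119 (slack 23).
By complementary slackness, y = 0 for the non-binding constraints.
Dual feasibility on the basic columns requires 6·y_labor + 3·y_catalyst = 55.5, 5·y_labor + 6·y_catalyst = 62.
Solving: y_labor = 7, y_catalyst = 4.5.
Shadow price of catalyst = 4.5.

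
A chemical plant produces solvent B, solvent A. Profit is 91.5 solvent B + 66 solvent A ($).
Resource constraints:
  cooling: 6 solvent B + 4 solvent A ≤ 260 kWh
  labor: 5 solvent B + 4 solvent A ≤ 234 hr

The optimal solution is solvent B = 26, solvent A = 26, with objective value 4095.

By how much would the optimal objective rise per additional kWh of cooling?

9

Both cooling and labor are binding at x*.
Dual feasibility on the basic columns requires 6·y_cooling + 5·y_labor = 91.5, 4·y_cooling + 4·y_labor = 66.
This yields shadow prices y_cooling = 9, y_labor = 7.5.
Shadow price of cooling = 9.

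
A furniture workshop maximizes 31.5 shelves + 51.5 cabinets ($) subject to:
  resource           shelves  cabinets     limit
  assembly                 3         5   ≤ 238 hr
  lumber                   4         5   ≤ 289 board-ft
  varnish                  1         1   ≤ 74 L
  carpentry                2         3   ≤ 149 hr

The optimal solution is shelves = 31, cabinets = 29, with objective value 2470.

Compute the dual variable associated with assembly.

Binding: assembly and carpentry. Non-binding: lumber (20 unused), varnish (14 unused).
Slack constraints have shadow price 0 (complementary slackness).
Dual feasibility on the basic columns requires 3·y_assembly + 2·y_carpentry = 31.5, 5·y_assembly + 3·y_carpentry = 51.5.
→ y_assembly = 8.5 and y_carpentry = 3.
Shadow price of assembly = 8.5.

8.5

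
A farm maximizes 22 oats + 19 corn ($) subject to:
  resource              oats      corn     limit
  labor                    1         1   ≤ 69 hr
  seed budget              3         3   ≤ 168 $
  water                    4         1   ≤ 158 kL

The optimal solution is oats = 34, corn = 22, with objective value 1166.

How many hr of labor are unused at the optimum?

labor used = 1·34 + 1·22 = 56; slack = 69 − 56 = 13.

13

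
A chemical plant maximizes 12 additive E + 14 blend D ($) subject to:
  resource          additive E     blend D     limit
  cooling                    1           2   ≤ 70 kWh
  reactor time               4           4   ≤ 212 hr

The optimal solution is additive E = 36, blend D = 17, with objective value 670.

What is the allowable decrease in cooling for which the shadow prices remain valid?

17

Binding constraints: cooling, reactor time. The basis is B = [[1,2],[4,4]] with det -4.
Per unit decrease in cooling, x* moves by d = (1, -1).
The basis stays optimal until blend D reaches 0; allowable decrease = 17 kWh.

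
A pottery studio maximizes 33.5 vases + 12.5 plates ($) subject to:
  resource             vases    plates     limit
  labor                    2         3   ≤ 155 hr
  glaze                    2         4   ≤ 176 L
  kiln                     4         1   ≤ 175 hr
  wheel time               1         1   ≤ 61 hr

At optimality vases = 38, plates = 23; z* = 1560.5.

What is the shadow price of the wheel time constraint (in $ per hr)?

Binding: kiln and wheel time. Non-binding: labor (10 unused), glaze (8 unused).
Since labor, glaze are not tight, their duals are 0.
Dual feasibility on the basic columns requires 4·y_kiln + 1·y_wheel time = 33.5, 1·y_kiln + 1·y_wheel time = 12.5.
Solving: y_kiln = 7, y_wheel time = 5.5.
Shadow price of wheel time = 5.5.

5.5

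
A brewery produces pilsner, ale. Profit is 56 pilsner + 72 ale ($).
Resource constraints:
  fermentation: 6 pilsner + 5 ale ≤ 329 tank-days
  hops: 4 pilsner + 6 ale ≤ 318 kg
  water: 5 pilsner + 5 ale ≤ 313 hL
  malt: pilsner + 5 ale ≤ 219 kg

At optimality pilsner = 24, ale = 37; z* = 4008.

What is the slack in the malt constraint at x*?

malt used = 1·24 + 5·37 = 209; slack = 219 − 209 = 10.

10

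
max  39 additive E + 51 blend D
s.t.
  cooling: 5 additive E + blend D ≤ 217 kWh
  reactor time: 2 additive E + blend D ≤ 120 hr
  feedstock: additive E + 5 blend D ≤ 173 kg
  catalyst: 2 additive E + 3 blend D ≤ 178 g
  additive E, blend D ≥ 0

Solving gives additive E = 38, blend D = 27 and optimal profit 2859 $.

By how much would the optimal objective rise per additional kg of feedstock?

9

Check each constraint at x*: cooling 217/217 (tight); reactor time 103/120 (slack 17); feedstock 173/173 (tight); catalyst 157/178 (slack 21).
By complementary slackness, y = 0 for the non-binding constraints.
The binding rows give the dual system: 5·y_cooling + 1·y_feedstock = 39 and 1·y_cooling + 5·y_feedstock = 51.
This yields shadow prices y_cooling = 6, y_feedstock = 9.
Shadow price of feedstock = 9.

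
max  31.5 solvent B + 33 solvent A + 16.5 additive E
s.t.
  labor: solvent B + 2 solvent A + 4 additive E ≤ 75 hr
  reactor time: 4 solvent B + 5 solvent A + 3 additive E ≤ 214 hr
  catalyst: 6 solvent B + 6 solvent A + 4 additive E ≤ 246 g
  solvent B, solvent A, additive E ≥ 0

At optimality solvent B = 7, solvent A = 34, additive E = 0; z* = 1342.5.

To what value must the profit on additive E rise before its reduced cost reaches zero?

26

At the optimum: labor uses 75 of 75 (binding); reactor time uses 198 of 214 (slack = 16); catalyst uses 246 of 246 (binding).
Slack constraints have shadow price 0 (complementary slackness).
Dual feasibility on the basic columns requires 1·y_labor + 6·y_catalyst = 31.5, 2·y_labor + 6·y_catalyst = 33.
Solving: y_labor = 1.5, y_catalyst = 5.
additive E enters the basis when its profit ≥ yᵀa₃ = 1.5·4 + 5·4 = 26.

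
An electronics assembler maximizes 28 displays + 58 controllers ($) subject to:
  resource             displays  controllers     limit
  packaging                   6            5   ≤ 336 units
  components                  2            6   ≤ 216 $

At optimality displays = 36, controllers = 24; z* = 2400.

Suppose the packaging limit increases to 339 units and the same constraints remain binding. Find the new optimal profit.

2406

Both packaging and components are binding at x*.
Dual feasibility on the basic columns requires 6·y_packaging + 2·y_components = 28, 5·y_packaging + 6·y_components = 58.
Solving: y_packaging = 2, y_components = 8.
Δz = y_packaging·Δb = 2 × (3) = 6, so new z* = 2400 + 6 = 2406.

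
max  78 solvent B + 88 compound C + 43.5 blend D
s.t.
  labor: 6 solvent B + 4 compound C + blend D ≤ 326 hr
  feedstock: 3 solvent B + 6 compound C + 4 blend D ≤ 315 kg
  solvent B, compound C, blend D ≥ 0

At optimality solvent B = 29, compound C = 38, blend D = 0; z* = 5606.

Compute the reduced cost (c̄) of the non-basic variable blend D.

-1

Check each constraint at x*: labor 326/326 (tight); feedstock 315/315 (tight).
The binding rows give the dual system: 6·y_labor + 3·y_feedstock = 78 and 4·y_labor + 6·y_feedstock = 88.
Solving: y_labor = 8.5, y_feedstock = 9.
Reduced cost of blend D: c₃ − yᵀa₃ = 43.5 − (8.5·1 + 9·4) = 43.5 − 44.5 = -1.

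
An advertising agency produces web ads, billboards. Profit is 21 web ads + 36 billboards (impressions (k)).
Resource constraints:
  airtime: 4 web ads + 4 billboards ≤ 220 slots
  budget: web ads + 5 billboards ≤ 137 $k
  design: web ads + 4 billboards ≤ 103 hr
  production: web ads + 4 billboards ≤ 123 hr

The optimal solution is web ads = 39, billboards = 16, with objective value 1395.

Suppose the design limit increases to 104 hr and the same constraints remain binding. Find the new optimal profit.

Check each constraint at x*: airtime 220/220 (tight); budget 119/137 (slack 18); design 103/103 (tight); production 103/123 (slack 20).
By complementary slackness, y = 0 for the non-binding constraints.
From A_Bᵀ y = c: 4·y_airtime + 1·y_design = 21; 4·y_airtime + 4·y_design = 36.
Solving: y_airtime = 4, y_design = 5.
Δz = y_design·Δb = 5 × (1) = 5, so new z* = 1395 + 5 = 1400.

1400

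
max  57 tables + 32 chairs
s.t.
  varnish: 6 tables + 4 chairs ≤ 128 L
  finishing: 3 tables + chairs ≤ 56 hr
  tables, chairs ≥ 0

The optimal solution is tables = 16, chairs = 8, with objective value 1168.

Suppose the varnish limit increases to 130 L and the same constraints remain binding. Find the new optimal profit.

Both varnish and finishing are binding at x*.
Dual feasibility on the basic columns requires 6·y_varnish + 3·y_finishing = 57, 4·y_varnish + 1·y_finishing = 32.
This yields shadow prices y_varnish = 6.5, y_finishing = 6.
Δz = y_varnish·Δb = 6.5 × (2) = 13, so new z* = 1168 + 13 = 1181.

1181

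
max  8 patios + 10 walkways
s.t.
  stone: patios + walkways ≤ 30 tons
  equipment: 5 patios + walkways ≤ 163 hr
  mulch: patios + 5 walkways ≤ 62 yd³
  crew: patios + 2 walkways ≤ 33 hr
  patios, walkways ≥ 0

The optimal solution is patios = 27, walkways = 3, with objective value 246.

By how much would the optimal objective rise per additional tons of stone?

6

Binding: stone and crew. Non-binding: equipment (25 unused), mulch (20 unused).
Slack constraints have shadow price 0 (complementary slackness).
Dual feasibility on the basic columns requires 1·y_stone + 1·y_crew = 8, 1·y_stone + 2·y_crew = 10.
Solving: y_stone = 6, y_crew = 2.
Shadow price of stone = 6.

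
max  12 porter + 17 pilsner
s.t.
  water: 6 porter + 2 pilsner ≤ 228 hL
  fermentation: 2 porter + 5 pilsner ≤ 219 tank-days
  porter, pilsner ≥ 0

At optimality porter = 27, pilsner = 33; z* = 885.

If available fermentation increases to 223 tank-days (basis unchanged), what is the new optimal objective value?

897

Both water and fermentation are binding at x*.
The binding rows give the dual system: 6·y_water + 2·y_fermentation = 12 and 2·y_water + 5·y_fermentation = 17.
→ y_water = 1 and y_fermentation = 3.
Δz = y_fermentation·Δb = 3 × (4) = 12, so new z* = 885 + 12 = 897.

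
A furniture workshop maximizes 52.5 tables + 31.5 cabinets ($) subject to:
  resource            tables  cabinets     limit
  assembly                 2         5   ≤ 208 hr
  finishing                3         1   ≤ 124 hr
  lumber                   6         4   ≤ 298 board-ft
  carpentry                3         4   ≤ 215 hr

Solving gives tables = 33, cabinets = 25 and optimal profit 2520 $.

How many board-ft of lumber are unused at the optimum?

0

lumber used = 6·33 + 4·25 = 298; slack = 298 − 298 = 0.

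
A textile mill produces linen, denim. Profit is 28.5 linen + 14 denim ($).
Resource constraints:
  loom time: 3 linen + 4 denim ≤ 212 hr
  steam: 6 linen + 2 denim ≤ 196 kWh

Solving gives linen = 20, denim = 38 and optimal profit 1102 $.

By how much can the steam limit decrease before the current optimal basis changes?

90

Binding constraints: loom time, steam. The basis is B = [[3,4],[6,2]] with det -18.
Per unit decrease in steam, x* moves by d = (-0.2222, 0.1667).
The basis stays optimal until linen reaches 0; allowable decrease = 90 kWh.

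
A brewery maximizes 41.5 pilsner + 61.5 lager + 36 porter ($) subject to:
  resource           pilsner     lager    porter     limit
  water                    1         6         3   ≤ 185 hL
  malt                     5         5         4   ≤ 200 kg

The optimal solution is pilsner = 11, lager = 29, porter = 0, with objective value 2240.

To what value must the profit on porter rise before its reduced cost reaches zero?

42

Check each constraint at x*: water 185/185 (tight); malt 200/200 (tight).
Dual feasibility on the basic columns requires 1·y_water + 5·y_malt = 41.5, 6·y_water + 5·y_malt = 61.5.
Solving: y_water = 4, y_malt = 7.5.
porter enters the basis when its profit ≥ yᵀa₃ = 4·3 + 7.5·4 = 42.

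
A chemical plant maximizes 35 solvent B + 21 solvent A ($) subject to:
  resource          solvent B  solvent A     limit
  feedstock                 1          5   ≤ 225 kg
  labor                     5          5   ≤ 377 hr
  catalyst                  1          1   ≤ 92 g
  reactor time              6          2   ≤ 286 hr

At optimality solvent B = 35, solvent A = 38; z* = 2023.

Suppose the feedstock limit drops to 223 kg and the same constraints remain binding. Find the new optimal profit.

2019

At the optimum: feedstock uses 225 of 225 (binding); labor uses 365 of 377 (slack = 12); catalyst uses 73 of 92 (slack = 19); reactor time uses 286 of 286 (binding).
Slack constraints have shadow price 0 (complementary slackness).
Dual feasibility on the basic columns requires 1·y_feedstock + 6·y_reactor time = 35, 5·y_feedstock + 2·y_reactor time = 21.
Solving: y_feedstock = 2, y_reactor time = 5.5.
Δz = y_feedstock·Δb = 2 × (-2) = -4, so new z* = 2023 − 4 = 2019.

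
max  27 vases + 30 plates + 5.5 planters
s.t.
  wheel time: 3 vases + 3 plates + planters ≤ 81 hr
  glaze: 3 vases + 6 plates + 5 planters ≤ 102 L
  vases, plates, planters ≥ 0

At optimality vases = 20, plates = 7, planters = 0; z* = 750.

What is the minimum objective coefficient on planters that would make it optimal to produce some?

Both wheel time and glaze are binding at x*.
The binding rows give the dual system: 3·y_wheel time + 3·y_glaze = 27 and 3·y_wheel time + 6·y_glaze = 30.
Solving: y_wheel time = 8, y_glaze = 1.
planters enters the basis when its profit ≥ yᵀa₃ = 8·1 + 1·5 = 13.

13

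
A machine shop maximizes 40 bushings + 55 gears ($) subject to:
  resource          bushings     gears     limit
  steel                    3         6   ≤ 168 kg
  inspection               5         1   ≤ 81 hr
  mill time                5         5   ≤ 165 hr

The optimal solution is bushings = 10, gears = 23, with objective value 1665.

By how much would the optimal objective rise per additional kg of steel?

5

At the optimum: steel uses 168 of 168 (binding); inspection uses 73 of 81 (slack = 8); mill time uses 165 of 165 (binding).
Since inspection is not tight, its dual is 0.
From A_Bᵀ y = c: 3·y_steel + 5·y_mill time = 40; 6·y_steel + 5·y_mill time = 55.
→ y_steel = 5 and y_mill time = 5.
Shadow price of steel = 5.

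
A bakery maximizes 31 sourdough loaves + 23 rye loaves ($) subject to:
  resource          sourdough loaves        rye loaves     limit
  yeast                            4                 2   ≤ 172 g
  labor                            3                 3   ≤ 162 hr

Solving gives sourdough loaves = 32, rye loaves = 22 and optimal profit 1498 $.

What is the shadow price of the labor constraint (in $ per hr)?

At the optimum: yeast uses 172 of 172 (binding); labor uses 162 of 162 (binding).
The binding rows give the dual system: 4·y_yeast + 3·y_labor = 31 and 2·y_yeast + 3·y_labor = 23.
Solving: y_yeast = 4, y_labor = 5.
Shadow price of labor = 5.

5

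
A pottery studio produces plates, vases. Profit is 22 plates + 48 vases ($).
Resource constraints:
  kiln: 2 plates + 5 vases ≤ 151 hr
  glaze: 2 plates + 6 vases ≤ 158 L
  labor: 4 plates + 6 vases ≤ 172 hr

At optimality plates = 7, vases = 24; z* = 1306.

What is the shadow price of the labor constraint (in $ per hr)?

3

At the optimum: kiln uses 134 of 151 (slack = 17); glaze uses 158 of 158 (binding); labor uses 172 of 172 (binding).
Since kiln is not tight, its dual is 0.
The binding rows give the dual system: 2·y_glaze + 4·y_labor = 22 and 6·y_glaze + 6·y_labor = 48.
Solving: y_glaze = 5, y_labor = 3.
Shadow price of labor = 3.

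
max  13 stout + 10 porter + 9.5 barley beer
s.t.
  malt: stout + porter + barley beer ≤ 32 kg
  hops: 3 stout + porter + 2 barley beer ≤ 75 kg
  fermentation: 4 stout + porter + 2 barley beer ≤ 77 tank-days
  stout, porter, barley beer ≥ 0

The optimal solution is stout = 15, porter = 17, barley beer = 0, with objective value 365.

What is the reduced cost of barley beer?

Binding: malt and fermentation. Non-binding: hops (13 unused).
Slack constraints have shadow price 0 (complementary slackness).
Dual feasibility on the basic columns requires 1·y_malt + 4·y_fermentation = 13, 1·y_malt + 1·y_fermentation = 10.
Solving: y_malt = 9, y_fermentation = 1.
Reduced cost of barley beer: c₃ − yᵀa₃ = 9.5 − (9·1 + 1·2) = 9.5 − 11 = -1.5.

-1.5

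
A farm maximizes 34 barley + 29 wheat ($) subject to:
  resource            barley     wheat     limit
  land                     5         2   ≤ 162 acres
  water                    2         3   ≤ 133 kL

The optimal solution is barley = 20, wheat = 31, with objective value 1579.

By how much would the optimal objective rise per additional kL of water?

Both land and water are binding at x*.
The binding rows give the dual system: 5·y_land + 2·y_water = 34 and 2·y_land + 3·y_water = 29.
This yields shadow prices y_land = 4, y_water = 7.
Shadow price of water = 7.

7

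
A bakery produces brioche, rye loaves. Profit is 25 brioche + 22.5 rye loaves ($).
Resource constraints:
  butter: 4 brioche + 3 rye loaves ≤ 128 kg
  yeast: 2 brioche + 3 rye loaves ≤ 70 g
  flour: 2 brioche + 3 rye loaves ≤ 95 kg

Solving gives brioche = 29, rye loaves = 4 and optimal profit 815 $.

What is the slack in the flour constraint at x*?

25

flour used = 2·29 + 3·4 = 70; slack = 95 − 70 = 25.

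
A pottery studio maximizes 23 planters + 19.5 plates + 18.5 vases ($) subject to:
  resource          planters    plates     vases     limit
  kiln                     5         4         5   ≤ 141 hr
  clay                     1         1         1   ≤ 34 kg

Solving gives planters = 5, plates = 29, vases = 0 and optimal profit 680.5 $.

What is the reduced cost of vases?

At the optimum: kiln uses 141 of 141 (binding); clay uses 34 of 34 (binding).
The binding rows give the dual system: 5·y_kiln + 1·y_clay = 23 and 4·y_kiln + 1·y_clay = 19.5.
This yields shadow prices y_kiln = 3.5, y_clay = 5.5.
Reduced cost of vases: c₃ − yᵀa₃ = 18.5 − (3.5·5 + 5.5·1) = 18.5 − 23 = -4.5.

-4.5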